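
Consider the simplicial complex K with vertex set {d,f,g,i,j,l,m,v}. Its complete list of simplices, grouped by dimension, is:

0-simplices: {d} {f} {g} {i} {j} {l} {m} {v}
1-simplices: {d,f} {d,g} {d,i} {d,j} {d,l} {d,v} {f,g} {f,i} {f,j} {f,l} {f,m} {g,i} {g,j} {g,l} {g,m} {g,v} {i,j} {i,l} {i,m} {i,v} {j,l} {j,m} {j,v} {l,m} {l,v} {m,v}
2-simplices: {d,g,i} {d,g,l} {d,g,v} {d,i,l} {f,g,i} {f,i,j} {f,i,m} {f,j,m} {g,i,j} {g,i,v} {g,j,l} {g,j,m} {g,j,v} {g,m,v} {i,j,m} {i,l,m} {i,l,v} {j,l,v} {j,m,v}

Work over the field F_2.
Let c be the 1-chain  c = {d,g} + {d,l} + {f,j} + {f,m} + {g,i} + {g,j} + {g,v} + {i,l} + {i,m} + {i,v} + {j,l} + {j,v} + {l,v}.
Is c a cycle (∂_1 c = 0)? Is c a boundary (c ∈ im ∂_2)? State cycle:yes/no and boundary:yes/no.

cycle:yes boundary:yes

n_0=8 n_1=26 n_2=19  [Z2]
∂1: piv[df,dg,di,dj,dl,dv,fm] rk=7  ker:fg,fi,fj,fl,gi,gj,gl,gm,gv,ij,il,im,iv,jl,jm,jv,lm,lv,mv
∂2: piv[dgi,dgl,dgv,dil,fgi,fij,fim,fjm,gij,giv,gjl,gjm,gjv,gmv,ilm,ilv] rk=16  ker:ijm,jlv,jmv
∂1c = 0
c vs im∂2: reduces to 0 ⇒ boundary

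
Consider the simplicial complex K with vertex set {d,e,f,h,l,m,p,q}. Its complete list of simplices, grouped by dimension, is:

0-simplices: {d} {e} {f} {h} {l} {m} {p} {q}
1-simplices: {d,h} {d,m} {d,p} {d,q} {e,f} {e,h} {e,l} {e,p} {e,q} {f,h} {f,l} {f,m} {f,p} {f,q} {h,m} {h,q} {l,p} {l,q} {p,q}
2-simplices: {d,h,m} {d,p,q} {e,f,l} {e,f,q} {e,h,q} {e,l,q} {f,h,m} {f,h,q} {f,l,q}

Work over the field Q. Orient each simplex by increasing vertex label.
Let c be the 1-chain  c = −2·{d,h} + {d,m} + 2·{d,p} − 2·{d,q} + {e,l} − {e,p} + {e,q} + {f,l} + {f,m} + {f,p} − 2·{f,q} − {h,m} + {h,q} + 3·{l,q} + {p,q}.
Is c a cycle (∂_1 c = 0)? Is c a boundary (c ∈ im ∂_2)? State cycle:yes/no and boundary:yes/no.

n_0=8 n_1=19 n_2=9  [Q]
∂1: piv[dh,dm,dp,dq,ef,eh,el] rk=7  ker:ep,eq,fh,fl,fm,fp,fq,hm,hq,lp,lq,pq
∂2: piv[dhm,dpq,efl,efq,ehq,elq,fhm,fhq] rk=8  ker:flq
∂1c = {d} − {e} − {f} − 2·{h} − {l} + {m} + {p} + 2·{q}

cycle:no boundary:no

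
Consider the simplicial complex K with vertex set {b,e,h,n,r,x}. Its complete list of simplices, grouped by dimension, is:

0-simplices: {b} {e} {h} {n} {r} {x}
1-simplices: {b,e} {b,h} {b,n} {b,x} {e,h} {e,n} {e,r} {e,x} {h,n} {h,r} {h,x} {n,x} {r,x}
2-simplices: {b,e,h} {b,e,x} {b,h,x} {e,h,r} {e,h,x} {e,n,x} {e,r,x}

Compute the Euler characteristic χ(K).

n_0=6 n_1=13 n_2=7
χ=+6−13+7=0

χ(K)=0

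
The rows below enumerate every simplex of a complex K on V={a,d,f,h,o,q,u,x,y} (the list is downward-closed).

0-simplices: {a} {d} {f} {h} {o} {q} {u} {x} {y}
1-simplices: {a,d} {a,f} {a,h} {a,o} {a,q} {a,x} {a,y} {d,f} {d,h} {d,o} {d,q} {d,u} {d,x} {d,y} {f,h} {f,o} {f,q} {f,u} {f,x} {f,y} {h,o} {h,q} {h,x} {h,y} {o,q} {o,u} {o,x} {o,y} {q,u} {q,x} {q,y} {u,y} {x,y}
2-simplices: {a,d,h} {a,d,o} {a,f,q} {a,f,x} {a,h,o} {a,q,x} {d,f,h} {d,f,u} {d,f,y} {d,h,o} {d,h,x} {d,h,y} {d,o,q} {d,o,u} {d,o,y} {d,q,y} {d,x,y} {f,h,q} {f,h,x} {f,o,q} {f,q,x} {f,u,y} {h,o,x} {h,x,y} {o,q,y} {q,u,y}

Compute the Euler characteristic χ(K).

n_0=9 n_1=33 n_2=26
χ=+9−33+26=2

χ(K)=2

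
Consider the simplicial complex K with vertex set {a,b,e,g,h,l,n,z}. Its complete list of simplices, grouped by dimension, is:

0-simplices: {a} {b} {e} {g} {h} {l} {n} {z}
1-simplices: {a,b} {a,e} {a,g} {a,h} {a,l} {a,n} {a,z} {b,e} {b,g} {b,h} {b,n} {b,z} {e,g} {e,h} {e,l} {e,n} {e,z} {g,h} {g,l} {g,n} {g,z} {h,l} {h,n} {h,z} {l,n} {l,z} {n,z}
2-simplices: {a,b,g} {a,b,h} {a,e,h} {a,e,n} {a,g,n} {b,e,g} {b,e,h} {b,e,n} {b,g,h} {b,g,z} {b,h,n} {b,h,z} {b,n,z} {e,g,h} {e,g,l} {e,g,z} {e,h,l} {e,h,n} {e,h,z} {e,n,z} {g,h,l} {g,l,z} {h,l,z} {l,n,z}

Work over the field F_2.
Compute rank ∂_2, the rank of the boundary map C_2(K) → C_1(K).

rank∂_2=18

n_0=8 n_1=27 n_2=24  [Z2]
∂1: piv[ab,ae,ag,ah,al,an,az] rk=7  ker:be,bg,bh,bn,bz,eg,eh,el,en,ez,gh,gl,gn,gz,hl,hn,hz,ln,lz,nz
∂2: piv[abg,abh,aeh,aen,agn,beg,beh,ben,bgh,bgz,bhn,bhz,bnz,egl,egz,ehl,glz,lnz] rk=18  ker:egh,ehn,ehz,enz,ghl,hlz
rk∂_2=18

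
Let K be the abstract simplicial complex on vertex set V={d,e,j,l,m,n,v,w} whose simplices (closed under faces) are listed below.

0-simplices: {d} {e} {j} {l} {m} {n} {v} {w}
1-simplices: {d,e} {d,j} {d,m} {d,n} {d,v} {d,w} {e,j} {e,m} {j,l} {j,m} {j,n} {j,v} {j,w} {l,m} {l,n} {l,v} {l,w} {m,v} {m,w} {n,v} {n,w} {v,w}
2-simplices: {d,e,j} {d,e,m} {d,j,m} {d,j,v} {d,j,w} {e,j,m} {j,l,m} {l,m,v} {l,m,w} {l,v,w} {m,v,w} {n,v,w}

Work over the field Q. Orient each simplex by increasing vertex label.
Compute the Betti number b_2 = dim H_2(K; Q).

n_0=8 n_1=22 n_2=12  [Q]
∂1: piv[de,dj,dm,dn,dv,dw,jl] rk=7  ker:ej,em,jm,jn,jv,jw,lm,ln,lv,lw,mv,mw,nv,nw,vw
∂2: piv[dej,dem,djm,djv,djw,jlm,lmv,lmw,lvw,nvw] rk=10  ker:ejm,mvw
b_2=(12−10)−0=2

b_2=2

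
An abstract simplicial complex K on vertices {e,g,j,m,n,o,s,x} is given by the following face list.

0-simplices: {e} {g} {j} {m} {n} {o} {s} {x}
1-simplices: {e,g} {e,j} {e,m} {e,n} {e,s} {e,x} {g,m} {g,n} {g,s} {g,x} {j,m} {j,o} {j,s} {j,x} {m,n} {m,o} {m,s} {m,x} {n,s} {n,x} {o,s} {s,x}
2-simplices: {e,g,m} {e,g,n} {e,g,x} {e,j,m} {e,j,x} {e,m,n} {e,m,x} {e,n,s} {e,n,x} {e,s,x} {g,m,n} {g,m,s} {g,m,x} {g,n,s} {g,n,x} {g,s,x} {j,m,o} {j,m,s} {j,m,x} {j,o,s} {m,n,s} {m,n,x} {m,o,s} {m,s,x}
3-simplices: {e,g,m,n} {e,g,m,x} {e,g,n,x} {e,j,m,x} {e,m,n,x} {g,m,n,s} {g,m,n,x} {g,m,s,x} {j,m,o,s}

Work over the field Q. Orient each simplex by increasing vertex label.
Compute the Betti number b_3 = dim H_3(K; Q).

b_3=1

n_0=8 n_1=22 n_2=24 n_3=9  [Q]
∂1: piv[eg,ej,em,en,es,ex,jo] rk=7  ker:gm,gn,gs,gx,jm,js,jx,mn,mo,ms,mx,ns,nx,os,sx
∂2: piv[egm,egn,egx,ejm,ejx,emn,emx,ens,enx,esx,gms,gns,jmo,jms,jos] rk=15  ker:gmn,gmx,gnx,gsx,jmx,mns,mnx,mos,msx
∂3: piv[egmn,egmx,egnx,ejmx,emnx,gmns,gmsx,jmos] rk=8  ker:gmnx
b_3=(9−8)−0=1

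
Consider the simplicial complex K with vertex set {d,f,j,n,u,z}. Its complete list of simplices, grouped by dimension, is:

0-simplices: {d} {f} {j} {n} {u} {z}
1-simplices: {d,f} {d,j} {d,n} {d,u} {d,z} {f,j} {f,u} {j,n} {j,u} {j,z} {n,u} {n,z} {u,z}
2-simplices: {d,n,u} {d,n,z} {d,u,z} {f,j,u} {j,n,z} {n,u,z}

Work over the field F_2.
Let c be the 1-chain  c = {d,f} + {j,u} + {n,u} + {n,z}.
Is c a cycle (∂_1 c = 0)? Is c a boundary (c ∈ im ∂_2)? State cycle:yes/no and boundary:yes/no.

cycle:no boundary:no

n_0=6 n_1=13 n_2=6  [Z2]
∂1: piv[df,dj,dn,du,dz] rk=5  ker:fj,fu,jn,ju,jz,nu,nz,uz
∂2: piv[dnu,dnz,duz,fju,jnz] rk=5  ker:nuz
∂1c = {d} + {f} + {j} + {z}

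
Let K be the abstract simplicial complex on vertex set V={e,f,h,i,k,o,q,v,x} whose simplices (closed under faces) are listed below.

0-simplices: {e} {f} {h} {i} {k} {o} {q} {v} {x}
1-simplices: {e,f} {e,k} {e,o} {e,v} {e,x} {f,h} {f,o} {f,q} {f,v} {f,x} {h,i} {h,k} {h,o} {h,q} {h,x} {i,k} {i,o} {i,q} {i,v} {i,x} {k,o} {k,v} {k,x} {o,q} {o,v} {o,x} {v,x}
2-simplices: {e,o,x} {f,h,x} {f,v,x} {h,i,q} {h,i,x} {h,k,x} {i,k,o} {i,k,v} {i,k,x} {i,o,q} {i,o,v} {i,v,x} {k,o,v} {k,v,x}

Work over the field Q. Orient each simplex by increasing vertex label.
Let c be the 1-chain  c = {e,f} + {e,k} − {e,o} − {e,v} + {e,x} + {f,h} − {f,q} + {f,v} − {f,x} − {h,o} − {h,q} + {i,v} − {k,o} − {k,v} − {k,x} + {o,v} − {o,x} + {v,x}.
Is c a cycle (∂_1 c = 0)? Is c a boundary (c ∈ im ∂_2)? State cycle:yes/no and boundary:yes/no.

cycle:no boundary:no

n_0=9 n_1=27 n_2=14  [Q]
∂1: piv[ef,ek,eo,ev,ex,fh,fq,hi] rk=8  ker:fo,fv,fx,hk,ho,hq,hx,ik,io,iq,iv,ix,ko,kv,kx,oq,ov,ox,vx
∂2: piv[eox,fhx,fvx,hiq,hix,hkx,iko,ikv,ikx,ioq,iov,ivx] rk=12  ker:kov,kvx
∂1c = −{e} + {f} + 3·{h} − {i} + 4·{k} − 3·{o} − 2·{q} − {x}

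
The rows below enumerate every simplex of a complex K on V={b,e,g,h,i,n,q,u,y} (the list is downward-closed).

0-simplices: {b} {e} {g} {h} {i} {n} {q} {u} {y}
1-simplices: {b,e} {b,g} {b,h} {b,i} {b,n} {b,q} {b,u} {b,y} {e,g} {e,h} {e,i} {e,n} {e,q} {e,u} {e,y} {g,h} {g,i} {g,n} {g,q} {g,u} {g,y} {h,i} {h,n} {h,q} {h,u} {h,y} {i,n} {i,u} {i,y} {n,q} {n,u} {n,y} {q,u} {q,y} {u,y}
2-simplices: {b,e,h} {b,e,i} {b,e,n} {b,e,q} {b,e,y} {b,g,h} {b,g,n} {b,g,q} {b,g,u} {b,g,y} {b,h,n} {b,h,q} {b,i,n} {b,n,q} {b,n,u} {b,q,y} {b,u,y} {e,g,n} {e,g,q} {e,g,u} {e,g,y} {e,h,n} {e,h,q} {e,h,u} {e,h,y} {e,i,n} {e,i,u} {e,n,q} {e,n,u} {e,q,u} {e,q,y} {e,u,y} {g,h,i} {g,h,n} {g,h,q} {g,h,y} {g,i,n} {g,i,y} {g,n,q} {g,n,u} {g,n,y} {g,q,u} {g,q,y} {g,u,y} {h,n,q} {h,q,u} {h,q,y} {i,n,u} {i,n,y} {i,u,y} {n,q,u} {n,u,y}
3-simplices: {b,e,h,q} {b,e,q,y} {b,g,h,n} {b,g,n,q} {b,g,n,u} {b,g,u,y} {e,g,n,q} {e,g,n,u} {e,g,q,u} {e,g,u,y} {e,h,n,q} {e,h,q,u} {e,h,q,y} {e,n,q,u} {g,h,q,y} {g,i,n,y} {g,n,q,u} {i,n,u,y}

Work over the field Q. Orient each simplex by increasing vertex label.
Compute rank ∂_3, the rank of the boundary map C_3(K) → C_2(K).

n_0=9 n_1=35 n_2=52 n_3=18  [Q]
∂1: piv[be,bg,bh,bi,bn,bq,bu,by] rk=8  ker:eg,eh,ei,en,eq,eu,ey,gh,gi,gn,gq,gu,gy,hi,hn,hq,hu,hy,in,iu,iy,nq,nu,ny,qu,qy,uy
∂2: piv[beh,bei,ben,beq,bey,bgh,bgn,bgq,bgu,bgy,bhn,bhq,bin,bnq,bnu,bqy,buy,egn,egu,ehu,ehy,eiu,equ,ghi,gin,giy,gny] rk=27  ker:egq,egy,ehn,ehq,ein,enq,enu,eqy,euy,ghn,ghq,ghy,gnq,gnu,gqu,gqy,guy,hnq,hqu,hqy,inu,iny,iuy,nqu,nuy
∂3: piv[behq,beqy,bghn,bgnq,bgnu,bguy,egnq,egnu,egqu,eguy,ehnq,ehqu,ehqy,enqu,ghqy,giny,inuy] rk=17  ker:gnqu
rk∂_3=17

rank∂_3=17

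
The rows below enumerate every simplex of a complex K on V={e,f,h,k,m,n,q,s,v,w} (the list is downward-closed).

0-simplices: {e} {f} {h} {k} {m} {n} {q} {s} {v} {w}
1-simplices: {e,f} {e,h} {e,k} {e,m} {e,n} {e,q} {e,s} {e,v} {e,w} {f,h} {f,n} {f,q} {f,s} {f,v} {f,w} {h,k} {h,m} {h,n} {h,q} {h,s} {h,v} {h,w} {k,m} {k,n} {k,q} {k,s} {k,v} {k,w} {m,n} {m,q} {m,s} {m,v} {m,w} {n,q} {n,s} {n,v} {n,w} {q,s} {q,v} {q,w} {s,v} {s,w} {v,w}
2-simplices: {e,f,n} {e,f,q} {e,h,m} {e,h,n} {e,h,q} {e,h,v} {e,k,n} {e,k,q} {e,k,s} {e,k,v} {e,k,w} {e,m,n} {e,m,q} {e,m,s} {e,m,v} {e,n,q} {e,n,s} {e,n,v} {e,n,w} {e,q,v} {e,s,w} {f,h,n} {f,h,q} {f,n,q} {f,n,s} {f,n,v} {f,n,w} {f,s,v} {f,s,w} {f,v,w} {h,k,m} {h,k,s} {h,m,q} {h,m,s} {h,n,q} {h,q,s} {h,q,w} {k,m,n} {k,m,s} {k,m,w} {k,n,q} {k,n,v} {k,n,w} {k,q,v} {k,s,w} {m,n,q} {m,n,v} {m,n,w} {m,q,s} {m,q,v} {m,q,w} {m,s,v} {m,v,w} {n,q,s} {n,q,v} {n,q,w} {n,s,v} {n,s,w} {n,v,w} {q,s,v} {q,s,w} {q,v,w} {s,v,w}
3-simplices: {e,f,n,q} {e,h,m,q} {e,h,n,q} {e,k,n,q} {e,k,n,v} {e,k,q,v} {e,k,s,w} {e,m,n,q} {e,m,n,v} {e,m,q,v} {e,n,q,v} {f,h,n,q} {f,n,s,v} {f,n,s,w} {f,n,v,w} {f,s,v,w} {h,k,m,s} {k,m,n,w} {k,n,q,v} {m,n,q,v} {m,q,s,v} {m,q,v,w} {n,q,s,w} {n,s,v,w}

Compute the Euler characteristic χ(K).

n_0=10 n_1=43 n_2=63 n_3=24
χ=+10−43+63−24=6

χ(K)=6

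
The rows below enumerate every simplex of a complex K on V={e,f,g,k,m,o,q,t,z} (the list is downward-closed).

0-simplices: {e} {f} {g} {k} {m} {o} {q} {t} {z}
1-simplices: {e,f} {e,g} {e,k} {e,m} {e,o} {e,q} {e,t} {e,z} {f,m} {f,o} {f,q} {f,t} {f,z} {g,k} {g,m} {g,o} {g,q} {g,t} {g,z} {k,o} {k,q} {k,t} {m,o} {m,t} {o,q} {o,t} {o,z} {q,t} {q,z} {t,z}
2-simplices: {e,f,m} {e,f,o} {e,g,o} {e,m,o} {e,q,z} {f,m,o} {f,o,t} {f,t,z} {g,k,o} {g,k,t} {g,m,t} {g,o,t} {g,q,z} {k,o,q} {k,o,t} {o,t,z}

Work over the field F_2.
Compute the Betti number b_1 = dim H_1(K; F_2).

b_1=8

n_0=9 n_1=30 n_2=16  [Z2]
∂1: piv[ef,eg,ek,em,eo,eq,et,ez] rk=8  ker:fm,fo,fq,ft,fz,gk,gm,go,gq,gt,gz,ko,kq,kt,mo,mt,oq,ot,oz,qt,qz,tz
∂2: piv[efm,efo,ego,emo,eqz,fot,ftz,gko,gkt,gmt,got,gqz,koq,otz] rk=14  ker:fmo,kot
b_1=(30−8)−14=8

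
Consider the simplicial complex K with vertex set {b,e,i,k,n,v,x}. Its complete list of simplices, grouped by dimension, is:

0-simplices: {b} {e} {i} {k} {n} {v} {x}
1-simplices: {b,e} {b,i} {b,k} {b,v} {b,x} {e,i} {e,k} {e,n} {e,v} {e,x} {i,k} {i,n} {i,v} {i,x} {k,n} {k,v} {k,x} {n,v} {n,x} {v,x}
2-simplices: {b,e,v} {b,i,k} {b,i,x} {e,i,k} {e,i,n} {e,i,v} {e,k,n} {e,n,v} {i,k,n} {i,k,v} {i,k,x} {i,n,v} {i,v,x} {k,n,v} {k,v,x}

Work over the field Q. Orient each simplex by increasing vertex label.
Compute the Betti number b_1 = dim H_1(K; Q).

b_1=3

n_0=7 n_1=20 n_2=15  [Q]
∂1: piv[be,bi,bk,bv,bx,en] rk=6  ker:ei,ek,ev,ex,ik,in,iv,ix,kn,kv,kx,nv,nx,vx
∂2: piv[bev,bik,bix,eik,ein,eiv,ekn,env,ikv,ikx,ivx] rk=11  ker:ikn,inv,knv,kvx
b_1=(20−6)−11=3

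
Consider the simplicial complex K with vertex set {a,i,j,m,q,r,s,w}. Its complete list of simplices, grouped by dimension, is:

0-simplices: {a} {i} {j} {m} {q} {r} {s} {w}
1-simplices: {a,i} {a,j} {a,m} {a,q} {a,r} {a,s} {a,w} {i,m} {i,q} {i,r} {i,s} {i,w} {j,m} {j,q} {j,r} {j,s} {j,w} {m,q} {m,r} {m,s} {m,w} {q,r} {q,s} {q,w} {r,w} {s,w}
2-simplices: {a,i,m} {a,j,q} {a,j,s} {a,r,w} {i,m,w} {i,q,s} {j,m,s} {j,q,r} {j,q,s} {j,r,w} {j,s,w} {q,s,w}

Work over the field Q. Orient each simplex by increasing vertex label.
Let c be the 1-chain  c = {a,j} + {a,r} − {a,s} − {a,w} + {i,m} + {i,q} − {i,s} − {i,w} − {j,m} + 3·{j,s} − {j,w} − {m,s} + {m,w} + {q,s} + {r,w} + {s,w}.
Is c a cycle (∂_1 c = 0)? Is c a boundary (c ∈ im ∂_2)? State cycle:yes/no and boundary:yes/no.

cycle:yes boundary:yes

n_0=8 n_1=26 n_2=12  [Q]
∂1: piv[ai,aj,am,aq,ar,as,aw] rk=7  ker:im,iq,ir,is,iw,jm,jq,jr,js,jw,mq,mr,ms,mw,qr,qs,qw,rw,sw
∂2: piv[aim,ajq,ajs,arw,imw,iqs,jms,jqr,jqs,jrw,jsw,qsw] rk=12
∂1c = 0
c vs im∂2: reduces to 0 ⇒ boundary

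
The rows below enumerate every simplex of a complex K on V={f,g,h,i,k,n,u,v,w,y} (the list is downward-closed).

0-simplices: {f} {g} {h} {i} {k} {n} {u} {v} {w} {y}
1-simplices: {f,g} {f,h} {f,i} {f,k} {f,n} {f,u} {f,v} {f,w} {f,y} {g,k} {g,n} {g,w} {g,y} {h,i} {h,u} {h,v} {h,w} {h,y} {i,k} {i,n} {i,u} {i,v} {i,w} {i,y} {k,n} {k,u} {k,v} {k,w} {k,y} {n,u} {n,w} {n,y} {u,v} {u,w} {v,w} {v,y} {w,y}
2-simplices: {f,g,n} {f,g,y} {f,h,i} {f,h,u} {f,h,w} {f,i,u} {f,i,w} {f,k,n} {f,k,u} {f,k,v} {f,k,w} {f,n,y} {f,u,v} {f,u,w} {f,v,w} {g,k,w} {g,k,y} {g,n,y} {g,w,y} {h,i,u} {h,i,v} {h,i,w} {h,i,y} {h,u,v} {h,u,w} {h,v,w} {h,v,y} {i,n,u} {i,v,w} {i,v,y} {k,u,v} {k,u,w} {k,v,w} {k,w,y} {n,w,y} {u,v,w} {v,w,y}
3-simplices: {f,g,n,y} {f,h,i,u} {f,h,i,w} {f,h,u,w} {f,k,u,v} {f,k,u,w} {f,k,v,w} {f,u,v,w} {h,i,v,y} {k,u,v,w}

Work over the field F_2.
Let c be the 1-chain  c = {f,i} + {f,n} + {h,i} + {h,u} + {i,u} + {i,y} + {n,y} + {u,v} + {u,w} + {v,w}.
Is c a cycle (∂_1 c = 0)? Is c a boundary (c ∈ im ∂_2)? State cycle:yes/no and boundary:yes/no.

cycle:yes boundary:no

n_0=10 n_1=37 n_2=37 n_3=10  [Z2]
∂1: piv[fg,fh,fi,fk,fn,fu,fv,fw,fy] rk=9  ker:gk,gn,gw,gy,hi,hu,hv,hw,hy,ik,in,iu,iv,iw,iy,kn,ku,kv,kw,ky,nu,nw,ny,uv,uw,vw,vy,wy
∂2: piv[fgn,fgy,fhi,fhu,fhw,fiu,fiw,fkn,fku,fkv,fkw,fny,fuv,fuw,fvw,gkw,gky,gwy,hiv,hiy,huv,hvy,inu,nwy,vwy] rk=25  ker:gny,hiu,hiw,huw,hvw,ivw,ivy,kuv,kuw,kvw,kwy,uvw
∂3: piv[fgny,fhiu,fhiw,fhuw,fkuv,fkuw,fkvw,fuvw,hivy] rk=9  ker:kuvw
∂1c = 0
c vs im∂2: residual ≠ 0 ⇒ not boundary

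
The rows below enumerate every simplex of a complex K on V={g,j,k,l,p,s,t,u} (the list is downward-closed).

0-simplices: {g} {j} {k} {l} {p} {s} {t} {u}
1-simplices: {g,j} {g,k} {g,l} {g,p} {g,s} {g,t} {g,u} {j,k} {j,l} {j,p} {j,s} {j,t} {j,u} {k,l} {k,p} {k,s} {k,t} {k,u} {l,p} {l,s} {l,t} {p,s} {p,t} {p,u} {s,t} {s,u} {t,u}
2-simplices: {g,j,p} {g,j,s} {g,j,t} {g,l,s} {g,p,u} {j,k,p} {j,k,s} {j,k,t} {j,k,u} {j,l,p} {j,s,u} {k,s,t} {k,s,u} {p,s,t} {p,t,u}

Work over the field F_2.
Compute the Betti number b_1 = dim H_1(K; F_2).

b_1=6

n_0=8 n_1=27 n_2=15  [Z2]
∂1: piv[gj,gk,gl,gp,gs,gt,gu] rk=7  ker:jk,jl,jp,js,jt,ju,kl,kp,ks,kt,ku,lp,ls,lt,ps,pt,pu,st,su,tu
∂2: piv[gjp,gjs,gjt,gls,gpu,jkp,jks,jkt,jku,jlp,jsu,kst,pst,ptu] rk=14  ker:ksu
b_1=(27−7)−14=6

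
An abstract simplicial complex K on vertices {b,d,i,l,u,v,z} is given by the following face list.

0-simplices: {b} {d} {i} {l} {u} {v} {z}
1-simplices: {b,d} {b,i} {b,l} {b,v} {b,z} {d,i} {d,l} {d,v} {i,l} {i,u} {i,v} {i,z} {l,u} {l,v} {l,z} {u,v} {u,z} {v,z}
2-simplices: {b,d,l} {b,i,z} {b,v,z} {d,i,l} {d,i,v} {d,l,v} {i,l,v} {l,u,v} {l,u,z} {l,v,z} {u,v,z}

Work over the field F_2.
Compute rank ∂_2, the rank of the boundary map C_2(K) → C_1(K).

rank∂_2=9

n_0=7 n_1=18 n_2=11  [Z2]
∂1: piv[bd,bi,bl,bv,bz,iu] rk=6  ker:di,dl,dv,il,iv,iz,lu,lv,lz,uv,uz,vz
∂2: piv[bdl,biz,bvz,dil,div,dlv,luv,luz,lvz] rk=9  ker:ilv,uvz
rk∂_2=9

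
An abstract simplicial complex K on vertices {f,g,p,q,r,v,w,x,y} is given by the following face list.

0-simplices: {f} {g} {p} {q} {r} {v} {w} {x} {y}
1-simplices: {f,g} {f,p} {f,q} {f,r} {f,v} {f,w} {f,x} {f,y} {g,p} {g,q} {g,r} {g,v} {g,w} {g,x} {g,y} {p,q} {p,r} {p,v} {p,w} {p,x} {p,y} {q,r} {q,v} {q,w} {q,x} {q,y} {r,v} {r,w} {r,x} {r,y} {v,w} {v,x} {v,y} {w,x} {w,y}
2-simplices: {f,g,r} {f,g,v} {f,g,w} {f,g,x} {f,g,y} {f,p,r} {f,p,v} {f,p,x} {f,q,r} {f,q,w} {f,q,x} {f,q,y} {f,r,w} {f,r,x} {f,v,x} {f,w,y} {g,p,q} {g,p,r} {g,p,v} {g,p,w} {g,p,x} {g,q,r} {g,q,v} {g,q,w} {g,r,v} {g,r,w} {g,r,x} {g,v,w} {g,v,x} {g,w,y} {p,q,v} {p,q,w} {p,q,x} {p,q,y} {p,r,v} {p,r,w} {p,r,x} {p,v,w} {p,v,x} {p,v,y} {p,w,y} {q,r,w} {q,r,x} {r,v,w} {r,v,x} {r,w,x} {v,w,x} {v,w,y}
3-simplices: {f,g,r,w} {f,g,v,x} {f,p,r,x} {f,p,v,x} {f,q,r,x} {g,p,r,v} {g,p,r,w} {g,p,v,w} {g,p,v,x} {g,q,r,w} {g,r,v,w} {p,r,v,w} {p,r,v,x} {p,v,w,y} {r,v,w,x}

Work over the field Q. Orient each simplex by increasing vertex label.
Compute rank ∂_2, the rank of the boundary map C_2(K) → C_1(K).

rank∂_2=26

n_0=9 n_1=35 n_2=48 n_3=15  [Q]
∂1: piv[fg,fp,fq,fr,fv,fw,fx,fy] rk=8  ker:gp,gq,gr,gv,gw,gx,gy,pq,pr,pv,pw,px,py,qr,qv,qw,qx,qy,rv,rw,rx,ry,vw,vx,vy,wx,wy
∂2: piv[fgr,fgv,fgw,fgx,fgy,fpr,fpv,fpx,fqr,fqw,fqx,fqy,frw,frx,fvx,fwy,gpq,gpr,gpw,gqr,gqv,grv,gvw,pqy,pvy,rwx] rk=26  ker:gpv,gpx,gqw,grw,grx,gvx,gwy,pqv,pqw,pqx,prv,prw,prx,pvw,pvx,pwy,qrw,qrx,rvw,rvx,vwx,vwy
∂3: piv[fgrw,fgvx,fprx,fpvx,fqrx,gprv,gprw,gpvw,gpvx,gqrw,grvw,prvx,pvwy,rvwx] rk=14  ker:prvw
rk∂_2=26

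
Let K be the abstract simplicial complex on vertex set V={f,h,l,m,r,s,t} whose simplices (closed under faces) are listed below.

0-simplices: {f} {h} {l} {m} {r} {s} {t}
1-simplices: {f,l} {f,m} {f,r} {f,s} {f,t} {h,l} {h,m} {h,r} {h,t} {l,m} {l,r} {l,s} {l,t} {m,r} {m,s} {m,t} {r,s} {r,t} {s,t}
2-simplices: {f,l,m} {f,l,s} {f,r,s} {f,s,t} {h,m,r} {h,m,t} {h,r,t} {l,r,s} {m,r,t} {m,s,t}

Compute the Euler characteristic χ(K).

χ(K)=-2

n_0=7 n_1=19 n_2=10
χ=+7−19+10=-2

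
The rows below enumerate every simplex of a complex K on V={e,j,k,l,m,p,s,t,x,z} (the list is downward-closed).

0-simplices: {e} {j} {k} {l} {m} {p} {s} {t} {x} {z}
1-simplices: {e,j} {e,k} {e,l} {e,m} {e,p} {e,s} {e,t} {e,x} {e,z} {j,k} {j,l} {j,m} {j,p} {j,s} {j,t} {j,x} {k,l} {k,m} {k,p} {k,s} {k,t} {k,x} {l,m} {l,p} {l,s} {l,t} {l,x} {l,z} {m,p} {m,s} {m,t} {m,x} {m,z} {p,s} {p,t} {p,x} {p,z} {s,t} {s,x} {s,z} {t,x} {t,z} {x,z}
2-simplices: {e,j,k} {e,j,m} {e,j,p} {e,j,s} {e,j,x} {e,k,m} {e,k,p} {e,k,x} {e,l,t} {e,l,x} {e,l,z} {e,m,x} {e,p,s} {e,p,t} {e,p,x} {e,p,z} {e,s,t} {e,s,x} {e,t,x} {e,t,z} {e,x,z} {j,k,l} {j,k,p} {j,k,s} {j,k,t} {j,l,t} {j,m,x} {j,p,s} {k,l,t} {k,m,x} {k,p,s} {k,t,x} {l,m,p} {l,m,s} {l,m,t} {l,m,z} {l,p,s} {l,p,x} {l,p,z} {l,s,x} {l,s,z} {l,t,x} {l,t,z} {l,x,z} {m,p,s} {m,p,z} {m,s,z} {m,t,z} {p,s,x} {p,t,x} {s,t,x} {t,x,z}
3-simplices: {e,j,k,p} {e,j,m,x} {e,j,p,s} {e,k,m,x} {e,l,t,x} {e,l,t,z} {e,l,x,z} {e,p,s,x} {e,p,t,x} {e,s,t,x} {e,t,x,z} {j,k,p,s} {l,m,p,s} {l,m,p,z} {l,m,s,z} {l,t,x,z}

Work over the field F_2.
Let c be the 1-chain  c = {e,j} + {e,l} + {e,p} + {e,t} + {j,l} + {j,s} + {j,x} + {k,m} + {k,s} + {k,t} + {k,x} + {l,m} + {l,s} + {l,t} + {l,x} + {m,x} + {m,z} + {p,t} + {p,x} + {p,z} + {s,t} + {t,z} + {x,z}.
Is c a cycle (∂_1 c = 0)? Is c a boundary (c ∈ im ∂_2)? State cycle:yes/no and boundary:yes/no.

cycle:yes boundary:yes

n_0=10 n_1=43 n_2=52 n_3=16  [Z2]
∂1: piv[ej,ek,el,em,ep,es,et,ex,ez] rk=9  ker:jk,jl,jm,jp,js,jt,jx,kl,km,kp,ks,kt,kx,lm,lp,ls,lt,lx,lz,mp,ms,mt,mx,mz,ps,pt,px,pz,st,sx,sz,tx,tz,xz
∂2: piv[ejk,ejm,ejp,ejs,ejx,ekm,ekp,ekx,elt,elx,elz,emx,eps,ept,epx,epz,est,esx,etx,etz,exz,jkl,jks,jkt,jlt,ktx,lmp,lms,lmt,lmz,lps,lpx,lsz] rk=33  ker:jkp,jmx,jps,klt,kmx,kps,lpz,lsx,ltx,ltz,lxz,mps,mpz,msz,mtz,psx,ptx,stx,txz
∂3: piv[ejkp,ejmx,ejps,ekmx,eltx,eltz,elxz,epsx,eptx,estx,etxz,jkps,lmps,lmpz,lmsz] rk=15  ker:ltxz
∂1c = 0
c vs im∂2: reduces to 0 ⇒ boundary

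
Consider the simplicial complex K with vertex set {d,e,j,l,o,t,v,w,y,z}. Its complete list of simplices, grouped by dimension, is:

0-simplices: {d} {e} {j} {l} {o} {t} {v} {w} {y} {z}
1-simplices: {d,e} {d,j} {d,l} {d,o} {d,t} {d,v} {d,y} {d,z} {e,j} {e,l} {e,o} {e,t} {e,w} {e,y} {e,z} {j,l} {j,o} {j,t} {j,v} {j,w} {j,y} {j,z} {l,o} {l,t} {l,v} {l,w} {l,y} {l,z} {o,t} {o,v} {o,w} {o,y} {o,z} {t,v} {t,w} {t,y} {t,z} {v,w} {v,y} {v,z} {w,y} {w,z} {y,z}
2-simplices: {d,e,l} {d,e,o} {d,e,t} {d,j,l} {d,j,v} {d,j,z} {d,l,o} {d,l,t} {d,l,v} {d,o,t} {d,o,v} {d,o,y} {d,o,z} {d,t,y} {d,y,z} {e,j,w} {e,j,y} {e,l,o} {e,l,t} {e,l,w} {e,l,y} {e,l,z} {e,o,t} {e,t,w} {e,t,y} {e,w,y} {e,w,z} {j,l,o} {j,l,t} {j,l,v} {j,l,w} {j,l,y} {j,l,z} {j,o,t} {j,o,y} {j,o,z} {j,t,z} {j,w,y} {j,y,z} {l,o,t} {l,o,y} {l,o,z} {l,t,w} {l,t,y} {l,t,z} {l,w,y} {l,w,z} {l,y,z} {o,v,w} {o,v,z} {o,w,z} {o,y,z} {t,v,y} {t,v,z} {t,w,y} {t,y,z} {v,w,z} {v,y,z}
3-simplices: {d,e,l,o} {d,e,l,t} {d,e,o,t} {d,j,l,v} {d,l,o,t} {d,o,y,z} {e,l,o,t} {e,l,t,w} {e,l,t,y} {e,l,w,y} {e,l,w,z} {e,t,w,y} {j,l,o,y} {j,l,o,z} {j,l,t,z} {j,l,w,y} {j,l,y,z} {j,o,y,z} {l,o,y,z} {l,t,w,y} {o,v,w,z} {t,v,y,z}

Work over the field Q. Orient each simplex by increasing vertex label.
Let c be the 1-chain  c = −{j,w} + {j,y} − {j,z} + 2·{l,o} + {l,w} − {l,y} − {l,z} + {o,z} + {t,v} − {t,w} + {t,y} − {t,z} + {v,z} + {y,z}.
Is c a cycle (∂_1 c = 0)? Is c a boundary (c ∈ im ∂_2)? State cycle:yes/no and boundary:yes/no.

cycle:no boundary:no

n_0=10 n_1=43 n_2=58 n_3=22  [Q]
∂1: piv[de,dj,dl,do,dt,dv,dy,dz,ew] rk=9  ker:ej,el,eo,et,ey,ez,jl,jo,jt,jv,jw,jy,jz,lo,lt,lv,lw,ly,lz,ot,ov,ow,oy,oz,tv,tw,ty,tz,vw,vy,vz,wy,wz,yz
∂2: piv[del,deo,det,djl,djv,djz,dlo,dlt,dlv,dot,dov,doy,doz,dty,dyz,ejw,ejy,elw,ely,elz,etw,ety,ewy,ewz,jlo,jlt,jlw,jlz,jtz,ovw,ovz,owz,tvy,tvz] rk=34  ker:elo,elt,eot,jlv,jly,jot,joy,joz,jwy,jyz,lot,loy,loz,ltw,lty,ltz,lwy,lwz,lyz,oyz,twy,tyz,vwz,vyz
∂3: piv[delo,delt,deot,djlv,dlot,doyz,eltw,elty,elwy,elwz,etwy,jloy,jloz,jltz,jlwy,jlyz,joyz,ovwz,tvyz] rk=19  ker:elot,loyz,ltwy
∂1c = {j} − {l} + {o} − {w}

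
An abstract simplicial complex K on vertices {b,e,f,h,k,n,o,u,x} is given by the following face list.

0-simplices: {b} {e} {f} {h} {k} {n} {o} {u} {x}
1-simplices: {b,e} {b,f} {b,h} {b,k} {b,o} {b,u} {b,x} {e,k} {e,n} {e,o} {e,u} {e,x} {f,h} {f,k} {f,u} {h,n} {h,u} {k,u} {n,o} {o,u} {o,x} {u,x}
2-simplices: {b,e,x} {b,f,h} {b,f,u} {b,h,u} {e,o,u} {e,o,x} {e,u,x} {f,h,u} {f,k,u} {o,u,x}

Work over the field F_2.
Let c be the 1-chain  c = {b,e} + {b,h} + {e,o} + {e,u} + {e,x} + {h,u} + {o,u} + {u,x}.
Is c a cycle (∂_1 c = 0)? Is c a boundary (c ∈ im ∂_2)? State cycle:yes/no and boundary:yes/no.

cycle:yes boundary:no

n_0=9 n_1=22 n_2=10  [Z2]
∂1: piv[be,bf,bh,bk,bo,bu,bx,en] rk=8  ker:ek,eo,eu,ex,fh,fk,fu,hn,hu,ku,no,ou,ox,ux
∂2: piv[bex,bfh,bfu,bhu,eou,eox,eux,fku] rk=8  ker:fhu,oux
∂1c = 0
c vs im∂2: residual ≠ 0 ⇒ not boundary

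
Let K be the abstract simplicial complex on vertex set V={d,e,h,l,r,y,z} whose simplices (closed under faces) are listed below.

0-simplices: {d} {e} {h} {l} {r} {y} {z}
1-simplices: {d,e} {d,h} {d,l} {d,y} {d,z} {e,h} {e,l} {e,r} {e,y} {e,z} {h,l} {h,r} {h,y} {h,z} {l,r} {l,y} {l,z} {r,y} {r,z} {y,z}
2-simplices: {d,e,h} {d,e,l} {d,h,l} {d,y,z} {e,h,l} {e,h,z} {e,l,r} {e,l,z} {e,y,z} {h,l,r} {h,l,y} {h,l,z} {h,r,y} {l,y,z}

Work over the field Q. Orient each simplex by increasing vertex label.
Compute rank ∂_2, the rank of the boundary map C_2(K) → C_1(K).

rank∂_2=12

n_0=7 n_1=20 n_2=14  [Q]
∂1: piv[de,dh,dl,dy,dz,er] rk=6  ker:eh,el,ey,ez,hl,hr,hy,hz,lr,ly,lz,ry,rz,yz
∂2: piv[deh,del,dhl,dyz,ehz,elr,elz,eyz,hlr,hly,hry,lyz] rk=12  ker:ehl,hlz
rk∂_2=12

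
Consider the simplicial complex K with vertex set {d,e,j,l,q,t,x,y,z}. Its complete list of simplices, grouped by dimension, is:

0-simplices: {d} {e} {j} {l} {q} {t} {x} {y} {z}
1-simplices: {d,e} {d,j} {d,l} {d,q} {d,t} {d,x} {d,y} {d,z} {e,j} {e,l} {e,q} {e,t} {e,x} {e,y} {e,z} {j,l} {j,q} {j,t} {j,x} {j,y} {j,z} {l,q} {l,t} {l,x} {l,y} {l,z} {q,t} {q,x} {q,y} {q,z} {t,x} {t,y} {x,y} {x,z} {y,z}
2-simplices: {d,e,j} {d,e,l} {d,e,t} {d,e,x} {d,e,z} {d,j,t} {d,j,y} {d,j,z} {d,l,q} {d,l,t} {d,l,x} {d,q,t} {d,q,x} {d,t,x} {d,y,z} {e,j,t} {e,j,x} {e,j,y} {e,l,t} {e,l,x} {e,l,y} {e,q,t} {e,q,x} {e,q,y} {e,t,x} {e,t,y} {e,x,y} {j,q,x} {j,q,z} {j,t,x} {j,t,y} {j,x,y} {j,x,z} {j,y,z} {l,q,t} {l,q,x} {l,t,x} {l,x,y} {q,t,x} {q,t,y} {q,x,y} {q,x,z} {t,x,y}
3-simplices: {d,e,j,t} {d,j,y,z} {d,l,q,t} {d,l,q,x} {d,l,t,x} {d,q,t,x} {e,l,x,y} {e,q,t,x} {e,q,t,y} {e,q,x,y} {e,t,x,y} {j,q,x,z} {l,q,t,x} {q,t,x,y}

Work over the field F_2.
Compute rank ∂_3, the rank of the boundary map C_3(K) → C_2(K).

rank∂_3=12

n_0=9 n_1=35 n_2=43 n_3=14  [Z2]
∂1: piv[de,dj,dl,dq,dt,dx,dy,dz] rk=8  ker:ej,el,eq,et,ex,ey,ez,jl,jq,jt,jx,jy,jz,lq,lt,lx,ly,lz,qt,qx,qy,qz,tx,ty,xy,xz,yz
∂2: piv[dej,del,det,dex,dez,djt,djy,djz,dlq,dlt,dlx,dqt,dqx,dtx,dyz,ejx,ejy,ely,eqt,eqy,ety,exy,jqx,jqz,jxz] rk=25  ker:ejt,elt,elx,eqx,etx,jtx,jty,jxy,jyz,lqt,lqx,ltx,lxy,qtx,qty,qxy,qxz,txy
∂3: piv[dejt,djyz,dlqt,dlqx,dltx,dqtx,elxy,eqtx,eqty,eqxy,etxy,jqxz] rk=12  ker:lqtx,qtxy
rk∂_3=12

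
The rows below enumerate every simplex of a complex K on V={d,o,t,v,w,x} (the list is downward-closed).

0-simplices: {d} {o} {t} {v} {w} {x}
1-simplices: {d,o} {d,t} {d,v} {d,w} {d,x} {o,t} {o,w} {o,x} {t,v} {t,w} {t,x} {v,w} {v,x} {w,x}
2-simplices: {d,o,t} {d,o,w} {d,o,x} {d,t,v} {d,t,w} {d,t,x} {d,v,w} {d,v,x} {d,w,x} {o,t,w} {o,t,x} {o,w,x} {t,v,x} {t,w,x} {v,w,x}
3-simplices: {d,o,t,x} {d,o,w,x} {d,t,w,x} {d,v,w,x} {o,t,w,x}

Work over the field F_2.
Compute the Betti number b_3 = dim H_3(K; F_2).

b_3=0

n_0=6 n_1=14 n_2=15 n_3=5  [Z2]
∂1: piv[do,dt,dv,dw,dx] rk=5  ker:ot,ow,ox,tv,tw,tx,vw,vx,wx
∂2: piv[dot,dow,dox,dtv,dtw,dtx,dvw,dvx,dwx] rk=9  ker:otw,otx,owx,tvx,twx,vwx
∂3: piv[dotx,dowx,dtwx,dvwx,otwx] rk=5
b_3=(5−5)−0=0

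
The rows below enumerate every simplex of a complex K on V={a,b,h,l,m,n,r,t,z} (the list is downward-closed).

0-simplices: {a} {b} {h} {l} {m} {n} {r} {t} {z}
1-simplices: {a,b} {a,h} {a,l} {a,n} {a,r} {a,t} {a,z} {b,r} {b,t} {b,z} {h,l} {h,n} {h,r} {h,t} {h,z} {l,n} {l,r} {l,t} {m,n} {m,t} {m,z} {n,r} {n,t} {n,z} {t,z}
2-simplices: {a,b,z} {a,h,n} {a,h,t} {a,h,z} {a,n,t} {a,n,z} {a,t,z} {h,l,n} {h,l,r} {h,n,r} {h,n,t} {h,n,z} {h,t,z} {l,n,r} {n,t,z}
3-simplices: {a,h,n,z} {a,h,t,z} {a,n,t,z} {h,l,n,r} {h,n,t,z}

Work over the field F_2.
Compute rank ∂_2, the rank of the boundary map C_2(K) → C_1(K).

n_0=9 n_1=25 n_2=15 n_3=5  [Z2]
∂1: piv[ab,ah,al,an,ar,at,az,mn] rk=8  ker:br,bt,bz,hl,hn,hr,ht,hz,ln,lr,lt,mt,mz,nr,nt,nz,tz
∂2: piv[abz,ahn,aht,ahz,ant,anz,atz,hln,hlr,hnr] rk=10  ker:hnt,hnz,htz,lnr,ntz
∂3: piv[ahnz,ahtz,antz,hlnr,hntz] rk=5
rk∂_2=10

rank∂_2=10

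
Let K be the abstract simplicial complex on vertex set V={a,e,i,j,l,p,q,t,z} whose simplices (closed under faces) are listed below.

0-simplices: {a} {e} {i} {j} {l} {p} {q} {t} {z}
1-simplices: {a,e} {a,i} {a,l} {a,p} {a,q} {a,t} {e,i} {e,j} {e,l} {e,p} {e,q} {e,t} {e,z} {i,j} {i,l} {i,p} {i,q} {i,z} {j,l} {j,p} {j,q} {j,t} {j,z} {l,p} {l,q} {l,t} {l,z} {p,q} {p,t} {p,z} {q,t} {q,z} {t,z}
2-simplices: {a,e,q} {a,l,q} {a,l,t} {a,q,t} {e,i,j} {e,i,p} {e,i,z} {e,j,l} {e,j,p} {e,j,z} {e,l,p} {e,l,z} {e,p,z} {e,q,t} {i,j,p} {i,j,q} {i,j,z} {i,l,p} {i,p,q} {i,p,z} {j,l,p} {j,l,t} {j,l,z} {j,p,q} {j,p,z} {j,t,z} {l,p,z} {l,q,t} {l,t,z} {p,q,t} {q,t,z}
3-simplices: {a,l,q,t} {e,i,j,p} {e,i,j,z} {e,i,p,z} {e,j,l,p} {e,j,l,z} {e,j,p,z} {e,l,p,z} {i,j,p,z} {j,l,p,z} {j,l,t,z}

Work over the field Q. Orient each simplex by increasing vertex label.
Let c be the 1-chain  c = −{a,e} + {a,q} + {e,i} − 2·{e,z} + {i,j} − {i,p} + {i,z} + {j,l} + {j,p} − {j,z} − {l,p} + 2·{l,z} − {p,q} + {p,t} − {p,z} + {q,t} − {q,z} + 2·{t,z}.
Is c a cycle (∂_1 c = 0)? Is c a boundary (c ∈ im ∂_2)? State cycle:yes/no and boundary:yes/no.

cycle:yes boundary:no

n_0=9 n_1=33 n_2=31 n_3=11  [Q]
∂1: piv[ae,ai,al,ap,aq,at,ej,ez] rk=8  ker:ei,el,ep,eq,et,ij,il,ip,iq,iz,jl,jp,jq,jt,jz,lp,lq,lt,lz,pq,pt,pz,qt,qz,tz
∂2: piv[aeq,alq,alt,aqt,eij,eip,eiz,ejl,ejp,ejz,elp,elz,epz,eqt,ijq,ilp,ipq,jlt,jtz,pqt,qtz] rk=21  ker:ijp,ijz,ipz,jlp,jlz,jpq,jpz,lpz,lqt,ltz
∂3: piv[alqt,eijp,eijz,eipz,ejlp,ejlz,ejpz,elpz,jltz] rk=9  ker:ijpz,jlpz
∂1c = 0
c vs im∂2: residual ≠ 0 ⇒ not boundary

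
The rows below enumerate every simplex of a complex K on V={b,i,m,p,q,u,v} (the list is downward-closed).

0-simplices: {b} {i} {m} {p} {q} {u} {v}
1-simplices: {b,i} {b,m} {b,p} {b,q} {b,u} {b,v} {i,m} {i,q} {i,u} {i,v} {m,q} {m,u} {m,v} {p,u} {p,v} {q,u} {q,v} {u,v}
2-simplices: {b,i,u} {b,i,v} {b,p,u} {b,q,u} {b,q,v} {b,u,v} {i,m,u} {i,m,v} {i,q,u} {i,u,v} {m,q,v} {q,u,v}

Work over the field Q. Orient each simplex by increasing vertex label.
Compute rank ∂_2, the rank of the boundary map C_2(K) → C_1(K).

n_0=7 n_1=18 n_2=12  [Q]
∂1: piv[bi,bm,bp,bq,bu,bv] rk=6  ker:im,iq,iu,iv,mq,mu,mv,pu,pv,qu,qv,uv
∂2: piv[biu,biv,bpu,bqu,bqv,buv,imu,imv,iqu,mqv] rk=10  ker:iuv,quv
rk∂_2=10

rank∂_2=10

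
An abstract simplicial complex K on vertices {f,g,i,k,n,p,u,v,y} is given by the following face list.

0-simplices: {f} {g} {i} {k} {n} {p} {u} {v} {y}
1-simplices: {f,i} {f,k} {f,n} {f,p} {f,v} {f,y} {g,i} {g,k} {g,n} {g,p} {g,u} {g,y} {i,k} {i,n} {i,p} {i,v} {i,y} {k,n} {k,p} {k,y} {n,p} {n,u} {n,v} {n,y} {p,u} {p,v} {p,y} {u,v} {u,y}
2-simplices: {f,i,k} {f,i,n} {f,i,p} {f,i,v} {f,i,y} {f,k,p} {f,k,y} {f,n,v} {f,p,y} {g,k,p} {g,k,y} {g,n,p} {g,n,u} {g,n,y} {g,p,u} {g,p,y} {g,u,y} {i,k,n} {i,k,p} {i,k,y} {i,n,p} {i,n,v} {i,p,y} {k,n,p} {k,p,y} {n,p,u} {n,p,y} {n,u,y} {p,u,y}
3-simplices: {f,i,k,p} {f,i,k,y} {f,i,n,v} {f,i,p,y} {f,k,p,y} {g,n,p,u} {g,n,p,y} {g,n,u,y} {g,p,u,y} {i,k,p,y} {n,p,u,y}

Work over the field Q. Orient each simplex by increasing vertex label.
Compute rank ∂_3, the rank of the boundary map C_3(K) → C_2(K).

rank∂_3=9

n_0=9 n_1=29 n_2=29 n_3=11  [Q]
∂1: piv[fi,fk,fn,fp,fv,fy,gi,gu] rk=8  ker:gk,gn,gp,gy,ik,in,ip,iv,iy,kn,kp,ky,np,nu,nv,ny,pu,pv,py,uv,uy
∂2: piv[fik,fin,fip,fiv,fiy,fkp,fky,fnv,fpy,gkp,gky,gnp,gnu,gny,gpu,guy,ikn,inp] rk=18  ker:gpy,ikp,iky,inv,ipy,knp,kpy,npu,npy,nuy,puy
∂3: piv[fikp,fiky,finv,fipy,fkpy,gnpu,gnpy,gnuy,gpuy] rk=9  ker:ikpy,npuy
rk∂_3=9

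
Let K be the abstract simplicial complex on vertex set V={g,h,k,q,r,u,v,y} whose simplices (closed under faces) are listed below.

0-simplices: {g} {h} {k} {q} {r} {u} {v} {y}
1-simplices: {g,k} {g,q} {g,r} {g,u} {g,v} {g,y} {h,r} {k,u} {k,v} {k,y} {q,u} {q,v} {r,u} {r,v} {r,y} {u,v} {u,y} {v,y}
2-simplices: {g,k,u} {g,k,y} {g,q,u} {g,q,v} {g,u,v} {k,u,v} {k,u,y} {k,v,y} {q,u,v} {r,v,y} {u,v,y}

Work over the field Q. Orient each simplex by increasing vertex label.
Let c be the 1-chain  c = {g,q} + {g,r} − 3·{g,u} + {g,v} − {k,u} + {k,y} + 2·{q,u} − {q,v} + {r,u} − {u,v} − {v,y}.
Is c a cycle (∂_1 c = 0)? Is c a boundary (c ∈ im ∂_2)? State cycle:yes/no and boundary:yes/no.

cycle:yes boundary:no

n_0=8 n_1=18 n_2=11  [Q]
∂1: piv[gk,gq,gr,gu,gv,gy,hr] rk=7  ker:ku,kv,ky,qu,qv,ru,rv,ry,uv,uy,vy
∂2: piv[gku,gky,gqu,gqv,guv,kuv,kuy,kvy,rvy] rk=9  ker:quv,uvy
∂1c = 0
c vs im∂2: residual ≠ 0 ⇒ not boundary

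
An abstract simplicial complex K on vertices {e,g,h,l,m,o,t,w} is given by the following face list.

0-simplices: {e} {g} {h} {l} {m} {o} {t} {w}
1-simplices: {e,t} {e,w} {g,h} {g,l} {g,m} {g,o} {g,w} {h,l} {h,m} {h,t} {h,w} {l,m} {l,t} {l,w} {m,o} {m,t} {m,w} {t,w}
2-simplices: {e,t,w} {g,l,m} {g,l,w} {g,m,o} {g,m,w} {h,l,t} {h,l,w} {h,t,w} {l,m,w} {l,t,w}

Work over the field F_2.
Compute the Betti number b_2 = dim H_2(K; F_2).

n_0=8 n_1=18 n_2=10  [Z2]
∂1: piv[et,ew,gh,gl,gm,go,gw] rk=7  ker:hl,hm,ht,hw,lm,lt,lw,mo,mt,mw,tw
∂2: piv[etw,glm,glw,gmo,gmw,hlt,hlw,htw] rk=8  ker:lmw,ltw
b_2=(10−8)−0=2

b_2=2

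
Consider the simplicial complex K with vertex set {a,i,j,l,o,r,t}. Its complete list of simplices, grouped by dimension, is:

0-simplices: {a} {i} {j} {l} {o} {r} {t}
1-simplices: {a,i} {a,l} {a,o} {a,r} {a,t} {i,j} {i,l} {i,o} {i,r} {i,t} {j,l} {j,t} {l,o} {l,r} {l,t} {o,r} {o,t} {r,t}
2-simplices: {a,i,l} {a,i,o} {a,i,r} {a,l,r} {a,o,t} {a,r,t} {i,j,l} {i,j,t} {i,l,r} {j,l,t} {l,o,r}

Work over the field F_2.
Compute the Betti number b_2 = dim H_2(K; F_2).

n_0=7 n_1=18 n_2=11  [Z2]
∂1: piv[ai,al,ao,ar,at,ij] rk=6  ker:il,io,ir,it,jl,jt,lo,lr,lt,or,ot,rt
∂2: piv[ail,aio,air,alr,aot,art,ijl,ijt,jlt,lor] rk=10  ker:ilr
b_2=(11−10)−0=1

b_2=1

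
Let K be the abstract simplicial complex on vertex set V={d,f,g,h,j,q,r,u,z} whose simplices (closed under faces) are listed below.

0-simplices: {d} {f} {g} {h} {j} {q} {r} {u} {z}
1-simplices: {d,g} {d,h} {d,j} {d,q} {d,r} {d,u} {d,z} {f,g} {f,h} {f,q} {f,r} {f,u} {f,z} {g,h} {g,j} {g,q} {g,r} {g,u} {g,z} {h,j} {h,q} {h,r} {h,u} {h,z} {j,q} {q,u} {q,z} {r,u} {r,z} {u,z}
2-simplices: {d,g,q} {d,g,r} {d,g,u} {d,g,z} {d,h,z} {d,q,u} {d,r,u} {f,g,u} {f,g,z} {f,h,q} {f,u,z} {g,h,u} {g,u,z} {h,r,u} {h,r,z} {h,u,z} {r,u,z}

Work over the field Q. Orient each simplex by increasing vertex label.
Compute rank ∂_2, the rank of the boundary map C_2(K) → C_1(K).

n_0=9 n_1=30 n_2=17  [Q]
∂1: piv[dg,dh,dj,dq,dr,du,dz,fg] rk=8  ker:fh,fq,fr,fu,fz,gh,gj,gq,gr,gu,gz,hj,hq,hr,hu,hz,jq,qu,qz,ru,rz,uz
∂2: piv[dgq,dgr,dgu,dgz,dhz,dqu,dru,fgu,fgz,fhq,fuz,ghu,hru,hrz,huz] rk=15  ker:guz,ruz
rk∂_2=15

rank∂_2=15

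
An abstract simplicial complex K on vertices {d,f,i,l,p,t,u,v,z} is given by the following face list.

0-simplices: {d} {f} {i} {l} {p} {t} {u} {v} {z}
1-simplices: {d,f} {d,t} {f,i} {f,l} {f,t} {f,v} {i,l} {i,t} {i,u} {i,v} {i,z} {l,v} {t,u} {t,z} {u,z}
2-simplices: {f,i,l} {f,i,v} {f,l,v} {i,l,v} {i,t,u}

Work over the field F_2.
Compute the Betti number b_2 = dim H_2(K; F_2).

b_2=1

n_0=9 n_1=15 n_2=5  [Z2]
∂1: piv[df,dt,fi,fl,fv,iu,iz] rk=7  ker:ft,il,it,iv,lv,tu,tz,uz
∂2: piv[fil,fiv,flv,itu] rk=4  ker:ilv
b_2=(5−4)−0=1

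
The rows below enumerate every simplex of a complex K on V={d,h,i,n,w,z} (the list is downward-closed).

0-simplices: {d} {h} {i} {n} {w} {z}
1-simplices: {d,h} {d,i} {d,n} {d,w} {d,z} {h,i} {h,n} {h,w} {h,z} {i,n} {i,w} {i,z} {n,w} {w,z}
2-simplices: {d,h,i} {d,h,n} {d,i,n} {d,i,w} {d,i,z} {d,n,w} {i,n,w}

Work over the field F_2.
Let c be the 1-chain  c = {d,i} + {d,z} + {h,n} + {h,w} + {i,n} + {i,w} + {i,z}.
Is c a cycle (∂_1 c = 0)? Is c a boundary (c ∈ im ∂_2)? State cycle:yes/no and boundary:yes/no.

cycle:yes boundary:no

n_0=6 n_1=14 n_2=7  [Z2]
∂1: piv[dh,di,dn,dw,dz] rk=5  ker:hi,hn,hw,hz,in,iw,iz,nw,wz
∂2: piv[dhi,dhn,din,diw,diz,dnw] rk=6  ker:inw
∂1c = 0
c vs im∂2: residual ≠ 0 ⇒ not boundary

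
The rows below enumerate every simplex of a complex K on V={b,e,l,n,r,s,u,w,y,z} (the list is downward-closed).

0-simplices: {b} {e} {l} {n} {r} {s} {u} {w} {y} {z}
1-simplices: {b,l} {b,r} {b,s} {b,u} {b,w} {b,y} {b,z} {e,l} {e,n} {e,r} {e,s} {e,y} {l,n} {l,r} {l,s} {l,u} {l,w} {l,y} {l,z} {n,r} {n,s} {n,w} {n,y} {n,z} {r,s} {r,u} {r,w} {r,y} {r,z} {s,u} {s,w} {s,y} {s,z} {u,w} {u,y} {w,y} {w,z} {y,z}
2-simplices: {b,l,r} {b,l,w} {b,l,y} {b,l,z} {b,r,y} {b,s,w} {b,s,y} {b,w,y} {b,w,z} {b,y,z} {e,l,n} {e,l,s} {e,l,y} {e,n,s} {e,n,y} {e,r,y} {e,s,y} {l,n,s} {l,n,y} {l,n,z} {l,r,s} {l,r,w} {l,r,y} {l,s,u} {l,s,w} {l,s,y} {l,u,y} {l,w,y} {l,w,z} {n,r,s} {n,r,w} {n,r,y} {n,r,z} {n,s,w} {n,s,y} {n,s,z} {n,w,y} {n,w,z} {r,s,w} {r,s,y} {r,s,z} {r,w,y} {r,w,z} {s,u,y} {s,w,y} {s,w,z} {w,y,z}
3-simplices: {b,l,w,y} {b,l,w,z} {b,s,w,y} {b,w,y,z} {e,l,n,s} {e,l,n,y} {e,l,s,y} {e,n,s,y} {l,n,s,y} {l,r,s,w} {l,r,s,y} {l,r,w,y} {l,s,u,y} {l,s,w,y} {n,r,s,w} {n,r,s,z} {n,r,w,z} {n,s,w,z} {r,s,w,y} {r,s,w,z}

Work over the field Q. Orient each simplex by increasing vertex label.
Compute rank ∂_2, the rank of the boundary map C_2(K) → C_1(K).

rank∂_2=26

n_0=10 n_1=38 n_2=47 n_3=20  [Q]
∂1: piv[bl,br,bs,bu,bw,by,bz,el,en] rk=9  ker:er,es,ey,ln,lr,ls,lu,lw,ly,lz,nr,ns,nw,ny,nz,rs,ru,rw,ry,rz,su,sw,sy,sz,uw,uy,wy,wz,yz
∂2: piv[blr,blw,bly,blz,bry,bsw,bsy,bwy,bwz,byz,eln,els,ely,ens,eny,ery,esy,lnz,lrs,lrw,lsu,luy,nrs,nrw,nrz,nsz] rk=26  ker:lns,lny,lry,lsw,lsy,lwy,lwz,nry,nsw,nsy,nwy,nwz,rsw,rsy,rsz,rwy,rwz,suy,swy,swz,wyz
∂3: piv[blwy,blwz,bswy,bwyz,elns,elny,elsy,ensy,lrsw,lrsy,lrwy,lsuy,lswy,nrsw,nrsz,nrwz,nswz] rk=17  ker:lnsy,rswy,rswz
rk∂_2=26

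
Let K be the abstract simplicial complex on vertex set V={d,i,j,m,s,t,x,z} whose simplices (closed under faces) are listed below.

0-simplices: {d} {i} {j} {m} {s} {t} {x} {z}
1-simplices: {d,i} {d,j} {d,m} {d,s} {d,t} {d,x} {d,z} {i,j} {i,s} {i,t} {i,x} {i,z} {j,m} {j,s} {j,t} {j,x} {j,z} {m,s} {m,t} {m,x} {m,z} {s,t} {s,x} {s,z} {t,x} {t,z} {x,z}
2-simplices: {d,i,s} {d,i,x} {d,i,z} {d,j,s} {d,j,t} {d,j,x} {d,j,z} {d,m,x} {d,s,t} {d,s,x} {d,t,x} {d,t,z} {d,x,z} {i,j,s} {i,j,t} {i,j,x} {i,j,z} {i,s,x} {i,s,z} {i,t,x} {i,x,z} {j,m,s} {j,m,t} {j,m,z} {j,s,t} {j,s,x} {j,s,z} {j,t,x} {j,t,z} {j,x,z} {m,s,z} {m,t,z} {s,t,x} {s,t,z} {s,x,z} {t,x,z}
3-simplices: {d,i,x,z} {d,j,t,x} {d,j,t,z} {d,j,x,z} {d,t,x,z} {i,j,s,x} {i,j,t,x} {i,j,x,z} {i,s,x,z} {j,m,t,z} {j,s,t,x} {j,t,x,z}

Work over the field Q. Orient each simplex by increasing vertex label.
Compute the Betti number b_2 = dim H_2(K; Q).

b_2=6

n_0=8 n_1=27 n_2=36 n_3=12  [Q]
∂1: piv[di,dj,dm,ds,dt,dx,dz] rk=7  ker:ij,is,it,ix,iz,jm,js,jt,jx,jz,ms,mt,mx,mz,st,sx,sz,tx,tz,xz
∂2: piv[dis,dix,diz,djs,djt,djx,djz,dmx,dst,dsx,dtx,dtz,dxz,ijs,ijt,isz,jms,jmt,jmz] rk=19  ker:ijx,ijz,isx,itx,ixz,jst,jsx,jsz,jtx,jtz,jxz,msz,mtz,stx,stz,sxz,txz
∂3: piv[dixz,djtx,djtz,djxz,dtxz,ijsx,ijtx,ijxz,isxz,jmtz,jstx] rk=11  ker:jtxz
b_2=(36−19)−11=6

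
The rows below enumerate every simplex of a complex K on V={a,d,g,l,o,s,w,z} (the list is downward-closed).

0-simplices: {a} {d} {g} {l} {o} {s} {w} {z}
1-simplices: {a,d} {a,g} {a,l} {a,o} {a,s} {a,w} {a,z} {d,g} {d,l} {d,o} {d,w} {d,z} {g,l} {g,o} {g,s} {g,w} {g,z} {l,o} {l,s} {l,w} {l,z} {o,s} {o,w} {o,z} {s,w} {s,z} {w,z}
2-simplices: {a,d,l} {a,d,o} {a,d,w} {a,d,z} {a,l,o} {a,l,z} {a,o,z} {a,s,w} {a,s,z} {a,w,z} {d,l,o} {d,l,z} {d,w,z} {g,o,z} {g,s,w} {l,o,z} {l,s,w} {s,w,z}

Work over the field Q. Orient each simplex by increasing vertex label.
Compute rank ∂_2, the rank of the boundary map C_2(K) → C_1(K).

rank∂_2=13

n_0=8 n_1=27 n_2=18  [Q]
∂1: piv[ad,ag,al,ao,as,aw,az] rk=7  ker:dg,dl,do,dw,dz,gl,go,gs,gw,gz,lo,ls,lw,lz,os,ow,oz,sw,sz,wz
∂2: piv[adl,ado,adw,adz,alo,alz,aoz,asw,asz,awz,goz,gsw,lsw] rk=13  ker:dlo,dlz,dwz,loz,swz
rk∂_2=13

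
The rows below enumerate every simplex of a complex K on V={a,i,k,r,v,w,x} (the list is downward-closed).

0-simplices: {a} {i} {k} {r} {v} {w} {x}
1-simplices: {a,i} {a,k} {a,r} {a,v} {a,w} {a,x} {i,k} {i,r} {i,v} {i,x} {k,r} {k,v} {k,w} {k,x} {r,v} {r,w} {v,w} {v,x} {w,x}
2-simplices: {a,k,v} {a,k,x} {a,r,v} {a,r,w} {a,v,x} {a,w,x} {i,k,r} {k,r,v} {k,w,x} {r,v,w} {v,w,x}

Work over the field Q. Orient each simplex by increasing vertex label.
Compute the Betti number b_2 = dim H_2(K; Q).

b_2=1

n_0=7 n_1=19 n_2=11  [Q]
∂1: piv[ai,ak,ar,av,aw,ax] rk=6  ker:ik,ir,iv,ix,kr,kv,kw,kx,rv,rw,vw,vx,wx
∂2: piv[akv,akx,arv,arw,avx,awx,ikr,krv,kwx,rvw] rk=10  ker:vwx
b_2=(11−10)−0=1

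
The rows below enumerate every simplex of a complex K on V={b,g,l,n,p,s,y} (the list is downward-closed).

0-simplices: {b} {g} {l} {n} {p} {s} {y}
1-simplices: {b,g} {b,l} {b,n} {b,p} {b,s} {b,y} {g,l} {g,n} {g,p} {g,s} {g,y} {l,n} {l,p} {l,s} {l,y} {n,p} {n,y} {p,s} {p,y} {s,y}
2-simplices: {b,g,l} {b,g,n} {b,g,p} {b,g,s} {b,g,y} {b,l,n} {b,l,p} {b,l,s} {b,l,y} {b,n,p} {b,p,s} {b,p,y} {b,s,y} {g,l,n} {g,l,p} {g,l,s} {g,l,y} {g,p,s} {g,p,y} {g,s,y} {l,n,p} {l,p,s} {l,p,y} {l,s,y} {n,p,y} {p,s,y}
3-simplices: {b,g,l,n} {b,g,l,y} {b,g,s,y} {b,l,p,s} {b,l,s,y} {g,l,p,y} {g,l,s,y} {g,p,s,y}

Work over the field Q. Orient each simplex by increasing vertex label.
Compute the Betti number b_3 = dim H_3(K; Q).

b_3=0

n_0=7 n_1=20 n_2=26 n_3=8  [Q]
∂1: piv[bg,bl,bn,bp,bs,by] rk=6  ker:gl,gn,gp,gs,gy,ln,lp,ls,ly,np,ny,ps,py,sy
∂2: piv[bgl,bgn,bgp,bgs,bgy,bln,blp,bls,bly,bnp,bps,bpy,bsy,npy] rk=14  ker:gln,glp,gls,gly,gps,gpy,gsy,lnp,lps,lpy,lsy,psy
∂3: piv[bgln,bgly,bgsy,blps,blsy,glpy,glsy,gpsy] rk=8
b_3=(8−8)−0=0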